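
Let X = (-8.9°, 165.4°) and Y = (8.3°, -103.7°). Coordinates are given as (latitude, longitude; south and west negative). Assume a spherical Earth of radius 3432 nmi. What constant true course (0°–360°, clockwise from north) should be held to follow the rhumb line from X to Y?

79.2°

Δψ = ln[tan(π/4+φ₂/2)/tan(π/4+φ₁/2)] = +0.3013
Δλ = +1.5865 rad (taken the short way round)
course = atan2(Δλ, Δψ) = 79.25°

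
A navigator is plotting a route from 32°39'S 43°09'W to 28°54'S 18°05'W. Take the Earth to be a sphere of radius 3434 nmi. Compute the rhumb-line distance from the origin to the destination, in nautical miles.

1310 nmi

Δψ = ln[tan(π/4+φ₂/2)/tan(π/4+φ₁/2)] = +0.0762;  Δφ = +0.0654 rad,  Δλ = +0.4375 rad
q = Δφ/Δψ = 0.8589
d = R·√(Δφ² + q²Δλ²) = 3434·0.38143 = 1310 nmi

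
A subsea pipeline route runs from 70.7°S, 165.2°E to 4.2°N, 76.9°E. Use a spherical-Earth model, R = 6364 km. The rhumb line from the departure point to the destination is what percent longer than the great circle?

Great circle: σ = 1.6302 rad → d_gc = Rσ = 10374.4 km
Rhumb: Δφ = +1.3073, Δλ = -1.5411, Δψ = +1.8451, q = Δφ/Δψ = 0.7085 → d_rh = R√(Δφ²+q²Δλ²) = 10839.5 km
Excess = (10839.5 − 10374.4) / 10374.4 = 465.1 / 10374.4 = 4.48% ≈ 4.5%

4.5%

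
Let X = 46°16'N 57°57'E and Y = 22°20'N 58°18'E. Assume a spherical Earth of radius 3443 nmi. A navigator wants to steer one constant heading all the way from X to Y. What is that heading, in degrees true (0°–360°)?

Δψ = ln[tan(π/4+φ₂/2)/tan(π/4+φ₁/2)] = -0.5129
Δλ = +0.0061 rad (taken the short way round)
course = atan2(Δλ, Δψ) = 179.32°

179.3°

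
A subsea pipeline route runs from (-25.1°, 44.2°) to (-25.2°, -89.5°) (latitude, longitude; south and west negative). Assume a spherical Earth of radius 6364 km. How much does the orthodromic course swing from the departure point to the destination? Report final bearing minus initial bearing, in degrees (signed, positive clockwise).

At departure: θ₁ = atan2(sin Δλ cos φ₂, cos φ₁ sin φ₂ − sin φ₁ cos φ₂ cos Δλ) = 225.15°
At arrival: θ₂ = atan2(sin Δλ cos φ₁, −cos φ₂ sin φ₁ + sin φ₂ cos φ₁ cos Δλ) = 314.80°
Δθ = θ₂ − θ₁ = +89.7°

+89.7°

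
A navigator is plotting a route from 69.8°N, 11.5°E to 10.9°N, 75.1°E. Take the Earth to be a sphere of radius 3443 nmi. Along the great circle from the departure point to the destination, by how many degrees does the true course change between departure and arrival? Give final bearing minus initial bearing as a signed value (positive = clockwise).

+49.5°

At departure: θ₁ = atan2(sin Δλ cos φ₂, cos φ₁ sin φ₂ − sin φ₁ cos φ₂ cos Δλ) = 111.39°
At arrival: θ₂ = atan2(sin Δλ cos φ₁, −cos φ₂ sin φ₁ + sin φ₂ cos φ₁ cos Δλ) = 160.89°
Δθ = θ₂ − θ₁ = +49.5°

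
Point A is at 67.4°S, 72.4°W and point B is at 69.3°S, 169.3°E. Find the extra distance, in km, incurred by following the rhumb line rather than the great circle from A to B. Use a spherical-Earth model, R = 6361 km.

745 km

Great circle: cos σ = sin φ₁ sin φ₂ + cos φ₁ cos φ₂ cos Δλ,  σ = 0.6448 rad → d_gc = 4101.7 km
Rhumb line: Δψ = -0.0899, q = Δφ/Δψ = 0.3687, d_rh = R√(Δφ²+q²Δλ²) = 4847.0 km
Excess = 4847.0 − 4101.7 = 745.3 ≈ 745 km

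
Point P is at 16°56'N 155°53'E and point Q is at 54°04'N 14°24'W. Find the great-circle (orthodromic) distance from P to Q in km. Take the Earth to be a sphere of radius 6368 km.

12060 km

cos σ = sin φ₁ sin φ₂ + cos φ₁ cos φ₂ cos Δλ
      = sin(16.93°)sin(54.07°) + cos(16.93°)cos(54.07°)cos(-170.28°) = -0.3175
σ = 108.513° → d = Rσ = 6368·1.89390 = 12060 km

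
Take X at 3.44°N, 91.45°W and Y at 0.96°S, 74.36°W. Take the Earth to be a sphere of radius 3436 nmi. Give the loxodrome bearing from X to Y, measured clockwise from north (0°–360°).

104.4°

Meridional parts: M(φ₁)=+0.0601, M(φ₂)=-0.0168 → ΔM = -0.0768;  Δλ = +0.2983 rad
tan C = Δλ / ΔM = -3.8822 → C = 104.44°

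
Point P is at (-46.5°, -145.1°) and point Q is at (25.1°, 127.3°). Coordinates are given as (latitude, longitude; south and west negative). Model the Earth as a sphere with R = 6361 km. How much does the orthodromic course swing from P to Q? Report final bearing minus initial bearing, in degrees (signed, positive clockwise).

+24.8°

Initial bearing θ₁ = atan2(sin Δλ cos φ₂, cos φ₁ sin φ₂ − sin φ₁ cos φ₂ cos Δλ) = 289.45°
Final bearing θ₂ = (initial bearing from the destination back to the start) + 180° = 314.21°
Δθ = θ₂ − θ₁ = +24.8°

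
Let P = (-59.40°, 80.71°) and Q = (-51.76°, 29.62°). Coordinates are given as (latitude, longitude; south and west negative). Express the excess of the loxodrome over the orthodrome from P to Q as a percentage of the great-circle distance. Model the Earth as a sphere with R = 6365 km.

2.4%

Great circle: σ = 0.5075 rad → d_gc = Rσ = 3230.4 km
Rhumb: Δφ = +0.1333, Δλ = -0.8917, Δψ = +0.2368, q = Δφ/Δψ = 0.5630 → d_rh = R√(Δφ²+q²Δλ²) = 3306.4 km
Excess = (3306.4 − 3230.4) / 3230.4 = 76.0 / 3230.4 = 2.353% ≈ 2.4%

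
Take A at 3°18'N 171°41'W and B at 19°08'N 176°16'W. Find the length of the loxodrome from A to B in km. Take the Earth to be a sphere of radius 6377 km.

Δψ = ln[tan(π/4+φ₂/2)/tan(π/4+φ₁/2)] = +0.2827;  Δφ = +0.2763 rad,  Δλ = -0.0800 rad
q = Δφ/Δψ = 0.9775
d = R·√(Δφ² + q²Δλ²) = 6377·0.28719 = 1831 km

1831 km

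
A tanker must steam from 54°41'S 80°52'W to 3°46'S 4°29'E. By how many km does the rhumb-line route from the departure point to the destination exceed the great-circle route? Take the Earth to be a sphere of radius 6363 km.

Great circle: cos σ = sin φ₁ sin φ₂ + cos φ₁ cos φ₂ cos Δλ,  σ = 1.4703 rad → d_gc = 9355.3 km
Rhumb line: Δψ = +1.0788, q = Δφ/Δψ = 0.8237, d_rh = R√(Δφ²+q²Δλ²) = 9640.2 km
Excess = 9640.2 − 9355.3 = 284.9 ≈ 285 km

285 km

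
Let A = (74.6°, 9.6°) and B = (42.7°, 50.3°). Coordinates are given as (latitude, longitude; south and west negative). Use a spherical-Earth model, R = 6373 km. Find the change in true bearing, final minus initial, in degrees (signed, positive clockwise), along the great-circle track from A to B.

+36.5°

Initial bearing θ₁ = atan2(sin Δλ cos φ₂, cos φ₁ sin φ₂ − sin φ₁ cos φ₂ cos Δλ) = 126.69°
Final bearing θ₂ = (initial bearing from the destination back to the start) + 180° = 163.16°
Δθ = θ₂ − θ₁ = +36.5°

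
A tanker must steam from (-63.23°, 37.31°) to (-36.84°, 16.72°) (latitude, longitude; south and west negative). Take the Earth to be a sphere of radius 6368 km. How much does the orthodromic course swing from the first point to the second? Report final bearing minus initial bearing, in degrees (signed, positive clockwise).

At departure: θ₁ = atan2(sin Δλ cos φ₂, cos φ₁ sin φ₂ − sin φ₁ cos φ₂ cos Δλ) = 324.79°
At arrival: θ₂ = atan2(sin Δλ cos φ₁, −cos φ₂ sin φ₁ + sin φ₂ cos φ₁ cos Δλ) = 341.07°
Δθ = θ₂ − θ₁ = +16.3°

+16.3°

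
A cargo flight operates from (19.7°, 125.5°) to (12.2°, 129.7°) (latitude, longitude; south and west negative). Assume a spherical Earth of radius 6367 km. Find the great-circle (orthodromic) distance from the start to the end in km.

Haversine: a = sin²(Δφ/2)+cos φ₁ cos φ₂ sin²(Δλ/2) = 0.00551;  σ = 2·atan2(√a,√(1−a))
σ = 8.516° → d = Rσ = 6367·0.14864 = 946 km

946 km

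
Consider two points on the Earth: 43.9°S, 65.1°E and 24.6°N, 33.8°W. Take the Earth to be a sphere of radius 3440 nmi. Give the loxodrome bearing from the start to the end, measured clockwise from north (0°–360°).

Δψ = ln[tan(π/4+φ₂/2)/tan(π/4+φ₁/2)] = +1.2977
Δλ = -1.7261 rad (taken the short way round)
course = atan2(Δλ, Δψ) = 306.93°

306.9°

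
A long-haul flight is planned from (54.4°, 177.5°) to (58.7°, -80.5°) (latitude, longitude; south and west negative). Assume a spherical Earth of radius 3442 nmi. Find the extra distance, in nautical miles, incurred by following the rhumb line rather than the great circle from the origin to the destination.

331 nmi

Great circle: cos σ = sin φ₁ sin φ₂ + cos φ₁ cos φ₂ cos Δλ,  σ = 0.8868 rad → d_gc = 3052.4 nmi
Rhumb line: Δψ = +0.1363, q = Δφ/Δψ = 0.5505, d_rh = R√(Δφ²+q²Δλ²) = 3383.0 nmi
Excess = 3383.0 − 3052.4 = 330.6 ≈ 331 nmi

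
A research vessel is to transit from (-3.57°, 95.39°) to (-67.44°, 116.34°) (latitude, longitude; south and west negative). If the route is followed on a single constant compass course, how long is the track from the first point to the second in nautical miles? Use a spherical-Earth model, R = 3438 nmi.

3938 nmi

Rhumb course C = atan2(Δλ, Δψ) with Δψ = ln[tan(π/4+φ₂/2)/tan(π/4+φ₁/2)] = -1.5498, Δλ = +0.3656 → C = 166.72°
d = R·|Δφ| / |cos C| = 3438·1.11474 / 0.97328 = 3938 nmi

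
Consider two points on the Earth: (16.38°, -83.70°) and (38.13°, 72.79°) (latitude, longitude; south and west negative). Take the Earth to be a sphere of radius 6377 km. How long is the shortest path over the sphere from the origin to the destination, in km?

13489 km

cos σ = sin φ₁ sin φ₂ + cos φ₁ cos φ₂ cos Δλ
      = sin(16.38°)sin(38.13°) + cos(16.38°)cos(38.13°)cos(156.49°) = -0.5179
σ = 121.192° → d = Rσ = 6377·2.11521 = 13489 km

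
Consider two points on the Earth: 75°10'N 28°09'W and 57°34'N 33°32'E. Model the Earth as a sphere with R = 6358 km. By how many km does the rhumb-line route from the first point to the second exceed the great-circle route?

Great circle: cos σ = sin φ₁ sin φ₂ + cos φ₁ cos φ₂ cos Δλ,  σ = 0.4928 rad → d_gc = 3133.1 km
Rhumb line: Δψ = -0.8039, q = Δφ/Δψ = 0.3821, d_rh = R√(Δφ²+q²Δλ²) = 3264.2 km
Excess = 3264.2 − 3133.1 = 131.1 ≈ 131 km

131 km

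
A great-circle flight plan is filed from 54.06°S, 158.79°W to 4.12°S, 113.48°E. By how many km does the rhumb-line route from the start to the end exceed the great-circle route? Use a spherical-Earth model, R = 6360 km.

305 km

Great circle: cos σ = sin φ₁ sin φ₂ + cos φ₁ cos φ₂ cos Δλ,  σ = 1.4894 rad → d_gc = 9472.267 km
Rhumb line: Δψ = +1.0540, q = Δφ/Δψ = 0.8270, d_rh = R√(Δφ²+q²Δλ²) = 9776.772 km
Excess = 9776.772 − 9472.267 = 304.505 ≈ 305 km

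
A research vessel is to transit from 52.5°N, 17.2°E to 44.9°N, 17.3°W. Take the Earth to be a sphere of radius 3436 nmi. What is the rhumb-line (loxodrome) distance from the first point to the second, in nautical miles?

Rhumb course C = atan2(Δλ, Δψ) with Δψ = ln[tan(π/4+φ₂/2)/tan(π/4+φ₁/2)] = -0.2015, Δλ = -0.6021 → C = 251.50°
d = R·|Δφ| / |cos C| = 3436·0.13265 / 0.31736 = 1436 nmi

1436 nmi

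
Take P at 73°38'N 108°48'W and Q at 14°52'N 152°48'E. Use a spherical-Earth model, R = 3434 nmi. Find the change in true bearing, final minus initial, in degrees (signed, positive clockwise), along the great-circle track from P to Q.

Initial bearing θ₁ = atan2(sin Δλ cos φ₂, cos φ₁ sin φ₂ − sin φ₁ cos φ₂ cos Δλ) = 282.26°
Final bearing θ₂ = (initial bearing from the destination back to the start) + 180° = 196.55°
Δθ = θ₂ − θ₁ = -85.7°

-85.7°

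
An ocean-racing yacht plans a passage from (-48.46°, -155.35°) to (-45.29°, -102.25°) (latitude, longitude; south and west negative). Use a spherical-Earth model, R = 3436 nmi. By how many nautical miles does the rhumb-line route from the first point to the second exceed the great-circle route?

Great circle: cos σ = sin φ₁ sin φ₂ + cos φ₁ cos φ₂ cos Δλ,  σ = 0.6231 rad → d_gc = 2141.1 nmi
Rhumb line: Δψ = +0.0810, q = Δφ/Δψ = 0.6833, d_rh = R√(Δφ²+q²Δλ²) = 2184.2 nmi
Excess = 2184.2 − 2141.1 = 43.1 ≈ 43 nmi

43 nmi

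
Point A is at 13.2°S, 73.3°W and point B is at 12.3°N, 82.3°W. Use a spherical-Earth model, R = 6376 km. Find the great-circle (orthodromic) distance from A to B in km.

3006 km

cos σ = sin φ₁ sin φ₂ + cos φ₁ cos φ₂ cos Δλ
      = sin(-13.20°)sin(12.30°) + cos(-13.20°)cos(12.30°)cos(-9.00°) = 0.8909
σ = 27.017° → d = Rσ = 6376·0.47153 = 3006 km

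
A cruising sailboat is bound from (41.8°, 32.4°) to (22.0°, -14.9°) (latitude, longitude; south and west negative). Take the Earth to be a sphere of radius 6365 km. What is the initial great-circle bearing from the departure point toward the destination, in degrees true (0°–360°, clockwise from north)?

N = sin Δλ·cos φ₂ = -0.6814;  D = cos φ₁ sin φ₂ − sin φ₁ cos φ₂ cos Δλ = -0.1398
initial course = atan2(N, D) = 258.40°

258.4°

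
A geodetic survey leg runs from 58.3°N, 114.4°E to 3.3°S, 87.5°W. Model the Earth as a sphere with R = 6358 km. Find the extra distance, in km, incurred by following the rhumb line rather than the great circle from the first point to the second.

2291 km

Great circle: cos σ = sin φ₁ sin φ₂ + cos φ₁ cos φ₂ cos Δλ,  σ = 2.1362 rad → d_gc = 13581.7 km
Rhumb line: Δψ = -1.3167, q = Δφ/Δψ = 0.8165, d_rh = R√(Δφ²+q²Δλ²) = 15872.4 km
Excess = 15872.4 − 13581.7 = 2290.7 ≈ 2291 km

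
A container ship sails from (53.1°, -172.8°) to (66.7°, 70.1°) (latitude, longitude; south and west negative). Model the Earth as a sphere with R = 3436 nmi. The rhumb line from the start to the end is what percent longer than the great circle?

15.8%

Great circle: σ = 0.8940 rad → d_gc = Rσ = 3071.9 nmi
Rhumb: Δφ = +0.2374, Δλ = -2.0438, Δψ = +0.4813, q = Δφ/Δψ = 0.4932 → d_rh = R√(Δφ²+q²Δλ²) = 3558.2 nmi
Excess = (3558.2 − 3071.9) / 3071.9 = 486.3 / 3071.9 = 15.83% ≈ 15.8%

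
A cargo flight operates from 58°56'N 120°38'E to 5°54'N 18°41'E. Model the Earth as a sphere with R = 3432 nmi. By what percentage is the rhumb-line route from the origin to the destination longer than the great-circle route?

5.6%

Great circle: σ = 1.5890 rad → d_gc = Rσ = 5453.6 nmi
Rhumb: Δφ = -0.9256, Δλ = -1.7794, Δψ = -1.1772, q = Δφ/Δψ = 0.7863 → d_rh = R√(Δφ²+q²Δλ²) = 5757.5 nmi
Excess = (5757.5 − 5453.6) / 5453.6 = 303.9 / 5453.6 = 5.57% ≈ 5.6%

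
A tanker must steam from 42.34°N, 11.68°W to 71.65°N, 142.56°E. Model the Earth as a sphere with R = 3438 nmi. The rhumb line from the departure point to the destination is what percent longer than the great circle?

Great circle: σ = 1.1266 rad → d_gc = Rσ = 3873.4 nmi
Rhumb: Δφ = +0.5116, Δλ = +2.6920, Δψ = +1.0060, q = Δφ/Δψ = 0.5085 → d_rh = R√(Δφ²+q²Δλ²) = 5024.3 nmi
Excess = (5024.3 − 3873.4) / 3873.4 = 1150.9 / 3873.4 = 29.71% ≈ 29.7%

29.7%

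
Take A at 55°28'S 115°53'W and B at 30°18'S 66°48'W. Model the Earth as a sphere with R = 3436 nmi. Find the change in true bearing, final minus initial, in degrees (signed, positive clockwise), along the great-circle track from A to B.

-35.3°

At departure: θ₁ = atan2(sin Δλ cos φ₂, cos φ₁ sin φ₂ − sin φ₁ cos φ₂ cos Δλ) = 74.59°
At arrival: θ₂ = atan2(sin Δλ cos φ₁, −cos φ₂ sin φ₁ + sin φ₂ cos φ₁ cos Δλ) = 39.27°
Δθ = θ₂ − θ₁ = -35.3°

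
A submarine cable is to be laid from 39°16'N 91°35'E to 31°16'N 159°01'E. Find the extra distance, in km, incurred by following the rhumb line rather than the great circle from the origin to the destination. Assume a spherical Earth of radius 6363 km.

130 km

Great circle: cos σ = sin φ₁ sin φ₂ + cos φ₁ cos φ₂ cos Δλ,  σ = 0.9490 rad → d_gc = 6038.8 km
Rhumb line: Δψ = -0.1713, q = Δφ/Δψ = 0.8151, d_rh = R√(Δφ²+q²Δλ²) = 6168.8 km
Excess = 6168.8 − 6038.8 = 130.0 ≈ 130 km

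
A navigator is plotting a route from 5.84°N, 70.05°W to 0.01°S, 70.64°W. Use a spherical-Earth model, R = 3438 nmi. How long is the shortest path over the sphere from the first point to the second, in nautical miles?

353 nmi

cos σ = sin φ₁ sin φ₂ + cos φ₁ cos φ₂ cos Δλ
      = sin(5.84°)sin(-0.01°) + cos(5.84°)cos(-0.01°)cos(-0.59°) = 0.9947
σ = 5.880° → d = Rσ = 3438·0.10262 = 353 nmi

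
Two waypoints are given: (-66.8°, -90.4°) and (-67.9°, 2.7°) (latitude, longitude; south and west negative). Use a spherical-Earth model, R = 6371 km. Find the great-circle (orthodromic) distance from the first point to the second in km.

Haversine: a = sin²(Δφ/2)+cos φ₁ cos φ₂ sin²(Δλ/2) = 0.07820;  σ = 2·atan2(√a,√(1−a))
σ = 32.479° → d = Rσ = 6371·0.56686 = 3611 km

3611 km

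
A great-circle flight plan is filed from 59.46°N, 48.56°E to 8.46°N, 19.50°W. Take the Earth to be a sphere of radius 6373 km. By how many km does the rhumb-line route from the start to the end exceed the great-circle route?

Great circle: cos σ = sin φ₁ sin φ₂ + cos φ₁ cos φ₂ cos Δλ,  σ = 1.2509 rad → d_gc = 7971.8 km
Rhumb line: Δψ = -1.1501, q = Δφ/Δψ = 0.7740, d_rh = R√(Δφ²+q²Δλ²) = 8155.4 km
Excess = 8155.4 − 7971.8 = 183.6 ≈ 184 km

184 km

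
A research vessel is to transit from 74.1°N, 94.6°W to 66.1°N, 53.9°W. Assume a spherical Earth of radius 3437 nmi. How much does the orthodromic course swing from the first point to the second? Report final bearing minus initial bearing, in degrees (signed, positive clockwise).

+38.5°

Initial bearing θ₁ = atan2(sin Δλ cos φ₂, cos φ₁ sin φ₂ − sin φ₁ cos φ₂ cos Δλ) = 99.65°
Final bearing θ₂ = (initial bearing from the destination back to the start) + 180° = 138.19°
Δθ = θ₂ − θ₁ = +38.5°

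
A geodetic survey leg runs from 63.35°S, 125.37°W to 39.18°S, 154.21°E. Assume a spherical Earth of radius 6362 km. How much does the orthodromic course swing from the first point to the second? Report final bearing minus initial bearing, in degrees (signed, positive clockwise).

+68.0°

Initial bearing θ₁ = atan2(sin Δλ cos φ₂, cos φ₁ sin φ₂ − sin φ₁ cos φ₂ cos Δλ) = 257.60°
Final bearing θ₂ = (initial bearing from the destination back to the start) + 180° = 325.59°
Δθ = θ₂ − θ₁ = +68.0°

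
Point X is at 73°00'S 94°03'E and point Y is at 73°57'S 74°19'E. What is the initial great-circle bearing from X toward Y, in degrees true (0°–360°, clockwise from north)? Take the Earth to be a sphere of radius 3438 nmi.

θ = atan2( sin Δλ·cos φ₂ ,  cos φ₁ sin φ₂ − sin φ₁ cos φ₂ cos Δλ )
  = atan2(-0.0934, -0.0321) = 251.02°

251.0°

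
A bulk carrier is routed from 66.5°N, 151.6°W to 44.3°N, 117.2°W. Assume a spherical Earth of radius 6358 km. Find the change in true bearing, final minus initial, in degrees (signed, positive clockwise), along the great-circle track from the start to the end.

At departure: θ₁ = atan2(sin Δλ cos φ₂, cos φ₁ sin φ₂ − sin φ₁ cos φ₂ cos Δλ) = 123.05°
At arrival: θ₂ = atan2(sin Δλ cos φ₁, −cos φ₂ sin φ₁ + sin φ₂ cos φ₁ cos Δλ) = 152.16°
Δθ = θ₂ − θ₁ = +29.1°

+29.1°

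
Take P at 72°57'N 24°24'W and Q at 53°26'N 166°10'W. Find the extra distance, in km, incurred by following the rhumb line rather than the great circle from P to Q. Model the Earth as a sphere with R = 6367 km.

1471 km

Great circle: cos σ = sin φ₁ sin φ₂ + cos φ₁ cos φ₂ cos Δλ,  σ = 0.8884 rad → d_gc = 5656.4 km
Rhumb line: Δψ = -0.7903, q = Δφ/Δψ = 0.4310, d_rh = R√(Δφ²+q²Δλ²) = 7127.7 km
Excess = 7127.7 − 5656.4 = 1471.3 ≈ 1471 km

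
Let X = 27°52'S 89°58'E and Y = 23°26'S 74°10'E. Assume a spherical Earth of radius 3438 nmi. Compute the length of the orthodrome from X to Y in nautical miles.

894 nmi

Haversine: a = sin²(Δφ/2)+cos φ₁ cos φ₂ sin²(Δλ/2) = 0.01682;  σ = 2·atan2(√a,√(1−a))
σ = 14.903° → d = Rσ = 3438·0.26011 = 894 nmi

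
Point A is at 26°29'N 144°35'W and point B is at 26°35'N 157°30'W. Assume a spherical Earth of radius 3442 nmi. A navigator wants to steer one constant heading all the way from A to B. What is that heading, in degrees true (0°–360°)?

270.5°

Δψ = ln[tan(π/4+φ₂/2)/tan(π/4+φ₁/2)] = +0.0020
Δλ = -0.2254 rad (taken the short way round)
course = atan2(Δλ, Δψ) = 270.50°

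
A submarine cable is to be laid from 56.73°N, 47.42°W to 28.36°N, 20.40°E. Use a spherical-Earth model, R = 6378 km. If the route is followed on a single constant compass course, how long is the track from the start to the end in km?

Rhumb course C = atan2(Δλ, Δψ) with Δψ = ln[tan(π/4+φ₂/2)/tan(π/4+φ₁/2)] = -0.6915, Δλ = +1.1837 → C = 120.29°
d = R·|Δφ| / |cos C| = 6378·0.49515 / 0.50444 = 6260 km

6260 km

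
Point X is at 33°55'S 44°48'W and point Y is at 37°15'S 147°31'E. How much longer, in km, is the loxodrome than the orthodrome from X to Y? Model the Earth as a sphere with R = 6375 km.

Great circle: cos σ = sin φ₁ sin φ₂ + cos φ₁ cos φ₂ cos Δλ,  σ = 1.8835 rad → d_gc = 12007.2 km
Rhumb line: Δψ = -0.0716, q = Δφ/Δψ = 0.8130, d_rh = R√(Δφ²+q²Δλ²) = 15173.6 km
Excess = 15173.6 − 12007.2 = 3166.4 ≈ 3166 km

3166 km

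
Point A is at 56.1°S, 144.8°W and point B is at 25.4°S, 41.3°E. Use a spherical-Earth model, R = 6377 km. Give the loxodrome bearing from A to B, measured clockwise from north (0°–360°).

283.5°

Δψ = ln[tan(π/4+φ₂/2)/tan(π/4+φ₁/2)] = +0.7296
Δλ = -3.0351 rad (taken the short way round)
course = atan2(Δλ, Δψ) = 283.52°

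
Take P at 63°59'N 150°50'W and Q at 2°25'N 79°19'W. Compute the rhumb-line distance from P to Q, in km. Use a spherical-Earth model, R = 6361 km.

9092 km

Δψ = ln[tan(π/4+φ₂/2)/tan(π/4+φ₁/2)] = -1.4231;  Δφ = -1.0745 rad,  Δλ = +1.2482 rad
q = Δφ/Δψ = 0.7551
d = R·√(Δφ² + q²Δλ²) = 6361·1.42932 = 9092 km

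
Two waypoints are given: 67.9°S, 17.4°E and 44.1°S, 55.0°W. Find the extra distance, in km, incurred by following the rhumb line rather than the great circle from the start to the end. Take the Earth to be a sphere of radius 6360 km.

Great circle: cos σ = sin φ₁ sin φ₂ + cos φ₁ cos φ₂ cos Δλ,  σ = 0.7576 rad → d_gc = 4818.4 km
Rhumb line: Δψ = +0.7740, q = Δφ/Δψ = 0.5367, d_rh = R√(Δφ²+q²Δλ²) = 5058.1 km
Excess = 5058.1 − 4818.4 = 239.7 ≈ 240 km

240 km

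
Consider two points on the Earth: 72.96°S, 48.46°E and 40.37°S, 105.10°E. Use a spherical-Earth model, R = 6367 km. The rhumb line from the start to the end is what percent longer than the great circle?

3.0%

Great circle: σ = 0.7347 rad → d_gc = Rσ = 4677.6 km
Rhumb: Δφ = +0.5688, Δλ = +0.9886, Δψ = +1.1270, q = Δφ/Δψ = 0.5047 → d_rh = R√(Δφ²+q²Δλ²) = 4817.3 km
Excess = (4817.3 − 4677.6) / 4677.6 = 139.7 / 4677.6 = 2.99% ≈ 3.0%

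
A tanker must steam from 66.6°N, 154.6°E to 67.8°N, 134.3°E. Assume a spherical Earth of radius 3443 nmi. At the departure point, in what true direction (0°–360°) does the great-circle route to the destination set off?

288.0°

θ = atan2( sin Δλ·cos φ₂ ,  cos φ₁ sin φ₂ − sin φ₁ cos φ₂ cos Δλ )
  = atan2(-0.1311, +0.0425) = 287.96°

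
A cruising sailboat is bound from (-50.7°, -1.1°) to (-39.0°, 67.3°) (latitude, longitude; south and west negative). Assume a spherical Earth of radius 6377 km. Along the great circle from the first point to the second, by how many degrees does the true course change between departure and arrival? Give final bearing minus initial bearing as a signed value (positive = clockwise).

At departure: θ₁ = atan2(sin Δλ cos φ₂, cos φ₁ sin φ₂ − sin φ₁ cos φ₂ cos Δλ) = 103.78°
At arrival: θ₂ = atan2(sin Δλ cos φ₁, −cos φ₂ sin φ₁ + sin φ₂ cos φ₁ cos Δλ) = 52.33°
Δθ = θ₂ − θ₁ = -51.4°

-51.4°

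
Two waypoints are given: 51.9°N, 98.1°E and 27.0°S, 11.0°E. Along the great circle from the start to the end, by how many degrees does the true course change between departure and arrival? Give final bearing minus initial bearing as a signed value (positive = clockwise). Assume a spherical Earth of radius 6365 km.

At departure: θ₁ = atan2(sin Δλ cos φ₂, cos φ₁ sin φ₂ − sin φ₁ cos φ₂ cos Δλ) = 250.47°
At arrival: θ₂ = atan2(sin Δλ cos φ₁, −cos φ₂ sin φ₁ + sin φ₂ cos φ₁ cos Δλ) = 220.74°
Δθ = θ₂ − θ₁ = -29.7°

-29.7°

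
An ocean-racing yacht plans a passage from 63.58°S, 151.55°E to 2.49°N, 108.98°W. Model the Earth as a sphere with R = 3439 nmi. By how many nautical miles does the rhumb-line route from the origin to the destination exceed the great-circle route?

294 nmi

Great circle: cos σ = sin φ₁ sin φ₂ + cos φ₁ cos φ₂ cos Δλ,  σ = 1.6831 rad → d_gc = 5788.1 nmi
Rhumb line: Δψ = +1.4928, q = Δφ/Δψ = 0.7725, d_rh = R√(Δφ²+q²Δλ²) = 6082.5 nmi
Excess = 6082.5 − 5788.1 = 294.4 ≈ 294 nmi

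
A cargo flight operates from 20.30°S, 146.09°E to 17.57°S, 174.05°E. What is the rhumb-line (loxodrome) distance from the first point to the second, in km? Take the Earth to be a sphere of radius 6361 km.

Rhumb course C = atan2(Δλ, Δψ) with Δψ = ln[tan(π/4+φ₂/2)/tan(π/4+φ₁/2)] = +0.0504, Δλ = +0.4880 → C = 84.11°
d = R·|Δφ| / |cos C| = 6361·0.04765 / 0.10269 = 2951 km

2951 km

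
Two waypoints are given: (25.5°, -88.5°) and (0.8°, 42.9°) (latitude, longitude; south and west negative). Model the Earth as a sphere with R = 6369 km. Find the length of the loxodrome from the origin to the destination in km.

14365 km

Δψ = ln[tan(π/4+φ₂/2)/tan(π/4+φ₁/2)] = -0.4466;  Δφ = -0.4311 rad,  Δλ = +2.2934 rad
q = Δφ/Δψ = 0.9654
d = R·√(Δφ² + q²Δλ²) = 6369·2.25552 = 14365 km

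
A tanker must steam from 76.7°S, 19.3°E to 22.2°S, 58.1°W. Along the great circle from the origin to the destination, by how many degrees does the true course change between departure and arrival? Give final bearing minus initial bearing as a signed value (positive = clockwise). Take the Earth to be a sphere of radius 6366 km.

+68.8°

Initial bearing θ₁ = atan2(sin Δλ cos φ₂, cos φ₁ sin φ₂ − sin φ₁ cos φ₂ cos Δλ) = 276.92°
Final bearing θ₂ = (initial bearing from the destination back to the start) + 180° = 345.72°
Δθ = θ₂ − θ₁ = +68.8°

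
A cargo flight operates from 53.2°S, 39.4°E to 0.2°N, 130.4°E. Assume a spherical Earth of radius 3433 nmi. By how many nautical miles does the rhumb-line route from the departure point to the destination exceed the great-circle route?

Great circle: cos σ = sin φ₁ sin φ₂ + cos φ₁ cos φ₂ cos Δλ,  σ = 1.5840 rad → d_gc = 5438.0 nmi
Rhumb line: Δψ = +1.1041, q = Δφ/Δψ = 0.8441, d_rh = R√(Δφ²+q²Δλ²) = 5605.3 nmi
Excess = 5605.3 − 5438.0 = 167.3 ≈ 167 nmi

167 nmi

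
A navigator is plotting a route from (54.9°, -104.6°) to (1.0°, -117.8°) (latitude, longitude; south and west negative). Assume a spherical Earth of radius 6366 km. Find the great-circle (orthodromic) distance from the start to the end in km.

6108 km

cos σ = sin φ₁ sin φ₂ + cos φ₁ cos φ₂ cos Δλ
      = sin(54.90°)sin(1.00°) + cos(54.90°)cos(1.00°)cos(-13.20°) = 0.5740
σ = 54.970° → d = Rσ = 6366·0.95941 = 6108 km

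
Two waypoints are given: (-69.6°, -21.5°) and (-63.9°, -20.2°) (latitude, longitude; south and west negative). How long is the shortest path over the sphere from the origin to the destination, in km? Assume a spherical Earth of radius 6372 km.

636 km

cos σ = sin φ₁ sin φ₂ + cos φ₁ cos φ₂ cos Δλ
      = sin(-69.60°)sin(-63.90°) + cos(-69.60°)cos(-63.90°)cos(1.30°) = 0.9950
σ = 5.723° → d = Rσ = 6372·0.09988 = 636 km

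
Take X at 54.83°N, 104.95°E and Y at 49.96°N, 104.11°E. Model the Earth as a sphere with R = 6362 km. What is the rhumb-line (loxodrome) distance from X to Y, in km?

Δψ = ln[tan(π/4+φ₂/2)/tan(π/4+φ₁/2)] = -0.1395;  Δφ = -0.0850 rad,  Δλ = -0.0147 rad
q = Δφ/Δψ = 0.6094
d = R·√(Δφ² + q²Δλ²) = 6362·0.08547 = 544 km

544 km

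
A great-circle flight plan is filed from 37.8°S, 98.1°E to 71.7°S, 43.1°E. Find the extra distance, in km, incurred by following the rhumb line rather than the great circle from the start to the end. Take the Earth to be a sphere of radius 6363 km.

131 km

Great circle: cos σ = sin φ₁ sin φ₂ + cos φ₁ cos φ₂ cos Δλ,  σ = 0.7609 rad → d_gc = 4841.6 km
Rhumb line: Δψ = -1.1124, q = Δφ/Δψ = 0.5319, d_rh = R√(Δφ²+q²Δλ²) = 4972.8 km
Excess = 4972.8 − 4841.6 = 131.2 ≈ 131 km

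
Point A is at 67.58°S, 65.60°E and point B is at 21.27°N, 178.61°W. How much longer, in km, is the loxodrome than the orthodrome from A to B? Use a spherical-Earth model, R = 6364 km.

779 km

Great circle: cos σ = sin φ₁ sin φ₂ + cos φ₁ cos φ₂ cos Δλ,  σ = 2.0829 rad → d_gc = 13255.3 km
Rhumb line: Δψ = +1.9986, q = Δφ/Δψ = 0.7759, d_rh = R√(Δφ²+q²Δλ²) = 14034.7 km
Excess = 14034.7 − 13255.3 = 779.4 ≈ 779 km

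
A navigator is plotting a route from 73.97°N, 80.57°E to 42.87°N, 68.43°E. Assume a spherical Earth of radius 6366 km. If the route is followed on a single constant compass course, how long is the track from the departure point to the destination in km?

Δψ = ln[tan(π/4+φ₂/2)/tan(π/4+φ₁/2)] = -1.1306;  Δφ = -0.5428 rad,  Δλ = -0.2119 rad
q = Δφ/Δψ = 0.4801
d = R·√(Δφ² + q²Δλ²) = 6366·0.55225 = 3516 km

3516 km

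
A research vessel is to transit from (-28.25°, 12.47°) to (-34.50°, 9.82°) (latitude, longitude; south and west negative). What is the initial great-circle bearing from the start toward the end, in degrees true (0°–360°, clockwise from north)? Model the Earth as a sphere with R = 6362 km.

199.2°

N = sin Δλ·cos φ₂ = -0.0381;  D = cos φ₁ sin φ₂ − sin φ₁ cos φ₂ cos Δλ = -0.1093
initial course = atan2(N, D) = 199.22°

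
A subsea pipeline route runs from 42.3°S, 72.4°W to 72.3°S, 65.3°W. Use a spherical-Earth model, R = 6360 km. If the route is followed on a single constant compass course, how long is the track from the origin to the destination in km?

3353 km

Δψ = ln[tan(π/4+φ₂/2)/tan(π/4+φ₁/2)] = -1.0436;  Δφ = -0.5236 rad,  Δλ = +0.1239 rad
q = Δφ/Δψ = 0.5017
d = R·√(Δφ² + q²Δλ²) = 6360·0.52728 = 3353 km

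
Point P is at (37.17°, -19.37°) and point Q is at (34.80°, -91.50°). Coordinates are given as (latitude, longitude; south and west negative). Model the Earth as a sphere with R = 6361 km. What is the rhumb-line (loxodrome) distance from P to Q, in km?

Δψ = ln[tan(π/4+φ₂/2)/tan(π/4+φ₁/2)] = -0.0511;  Δφ = -0.0414 rad,  Δλ = -1.2589 rad
q = Δφ/Δψ = 0.8091
d = R·√(Δφ² + q²Δλ²) = 6361·1.01936 = 6484 km

6484 km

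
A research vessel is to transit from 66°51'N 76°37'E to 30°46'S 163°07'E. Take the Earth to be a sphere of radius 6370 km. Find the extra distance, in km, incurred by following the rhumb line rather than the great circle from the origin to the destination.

Great circle: cos σ = sin φ₁ sin φ₂ + cos φ₁ cos φ₂ cos Δλ,  σ = 2.0373 rad → d_gc = 12977.3 km
Rhumb line: Δψ = -2.1505, q = Δφ/Δψ = 0.7923, d_rh = R√(Δφ²+q²Δλ²) = 13260.2 km
Excess = 13260.2 − 12977.3 = 282.9 ≈ 283 km

283 km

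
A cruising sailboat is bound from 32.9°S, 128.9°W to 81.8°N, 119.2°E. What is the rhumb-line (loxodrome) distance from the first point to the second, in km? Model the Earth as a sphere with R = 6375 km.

Rhumb course C = atan2(Δλ, Δψ) with Δψ = ln[tan(π/4+φ₂/2)/tan(π/4+φ₁/2)] = +3.2442, Δλ = -1.9530 → C = 328.95°
d = R·|Δφ| / |cos C| = 6375·2.00189 / 0.85673 = 14896 km

14896 km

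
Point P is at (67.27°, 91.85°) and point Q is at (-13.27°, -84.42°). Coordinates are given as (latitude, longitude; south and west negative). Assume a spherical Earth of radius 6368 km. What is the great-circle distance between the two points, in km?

13998 km

cos σ = sin φ₁ sin φ₂ + cos φ₁ cos φ₂ cos Δλ
      = sin(67.27°)sin(-13.27°) + cos(67.27°)cos(-13.27°)cos(-176.27°) = -0.5870
σ = 125.944° → d = Rσ = 6368·2.19813 = 13998 km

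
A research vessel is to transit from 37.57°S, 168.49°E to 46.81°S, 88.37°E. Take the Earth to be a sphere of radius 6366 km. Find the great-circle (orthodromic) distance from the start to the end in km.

6386 km

Haversine: a = sin²(Δφ/2)+cos φ₁ cos φ₂ sin²(Δλ/2) = 0.23119;  σ = 2·atan2(√a,√(1−a))
σ = 57.478° → d = Rσ = 6366·1.00317 = 6386 km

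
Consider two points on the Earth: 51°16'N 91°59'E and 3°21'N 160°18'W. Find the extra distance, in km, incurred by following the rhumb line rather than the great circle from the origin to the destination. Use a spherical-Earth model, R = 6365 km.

530 km

Great circle: cos σ = sin φ₁ sin φ₂ + cos φ₁ cos φ₂ cos Δλ,  σ = 1.7158 rad → d_gc = 10921.1 km
Rhumb line: Δψ = -0.9870, q = Δφ/Δψ = 0.8473, d_rh = R√(Δφ²+q²Δλ²) = 11451.3 km
Excess = 11451.3 − 10921.1 = 530.2 ≈ 530 km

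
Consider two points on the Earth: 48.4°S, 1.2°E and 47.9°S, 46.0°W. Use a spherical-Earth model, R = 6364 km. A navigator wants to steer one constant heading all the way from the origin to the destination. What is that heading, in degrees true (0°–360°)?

Δψ = ln[tan(π/4+φ₂/2)/tan(π/4+φ₁/2)] = +0.0131
Δλ = -0.8238 rad (taken the short way round)
course = atan2(Δλ, Δψ) = 270.91°

270.9°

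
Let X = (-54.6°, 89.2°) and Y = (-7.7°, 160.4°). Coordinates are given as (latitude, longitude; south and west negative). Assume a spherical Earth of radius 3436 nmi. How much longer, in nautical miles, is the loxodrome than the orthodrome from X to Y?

95 nmi

Great circle: cos σ = sin φ₁ sin φ₂ + cos φ₁ cos φ₂ cos Δλ,  σ = 1.2722 rad → d_gc = 4371.1 nmi
Rhumb line: Δψ = +1.0073, q = Δφ/Δψ = 0.8126, d_rh = R√(Δφ²+q²Δλ²) = 4466.5 nmi
Excess = 4466.5 − 4371.1 = 95.4 ≈ 95 nmi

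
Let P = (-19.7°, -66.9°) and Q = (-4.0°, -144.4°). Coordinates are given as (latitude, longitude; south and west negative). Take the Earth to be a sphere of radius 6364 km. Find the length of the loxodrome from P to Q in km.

8575 km

Δψ = ln[tan(π/4+φ₂/2)/tan(π/4+φ₁/2)] = +0.2809;  Δφ = +0.2740 rad,  Δλ = -1.3526 rad
q = Δφ/Δψ = 0.9754
d = R·√(Δφ² + q²Δλ²) = 6364·1.34744 = 8575 km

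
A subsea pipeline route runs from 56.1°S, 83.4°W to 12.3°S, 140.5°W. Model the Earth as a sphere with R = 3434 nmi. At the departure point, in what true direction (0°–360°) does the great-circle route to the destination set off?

291.4°

N = sin Δλ·cos φ₂ = -0.8203;  D = cos φ₁ sin φ₂ − sin φ₁ cos φ₂ cos Δλ = +0.3217
initial course = atan2(N, D) = 291.41°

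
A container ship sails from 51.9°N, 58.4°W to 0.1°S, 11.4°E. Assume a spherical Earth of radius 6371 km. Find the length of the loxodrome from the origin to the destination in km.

8785 km

Rhumb course C = atan2(Δλ, Δψ) with Δψ = ln[tan(π/4+φ₂/2)/tan(π/4+φ₁/2)] = -1.0651, Δλ = +1.2182 → C = 131.16°
d = R·|Δφ| / |cos C| = 6371·0.90757 / 0.65819 = 8785 km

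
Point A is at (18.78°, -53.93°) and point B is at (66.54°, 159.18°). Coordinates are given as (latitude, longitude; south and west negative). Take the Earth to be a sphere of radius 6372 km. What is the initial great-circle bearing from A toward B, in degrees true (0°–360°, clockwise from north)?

347.4°

N = sin Δλ·cos φ₂ = -0.2175;  D = cos φ₁ sin φ₂ − sin φ₁ cos φ₂ cos Δλ = +0.9759
initial course = atan2(N, D) = 347.44°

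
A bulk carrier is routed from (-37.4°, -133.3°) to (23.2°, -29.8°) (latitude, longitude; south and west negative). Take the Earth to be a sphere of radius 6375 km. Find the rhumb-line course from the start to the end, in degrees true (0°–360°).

58.2°

Meridional parts: M(φ₁)=-0.7048, M(φ₂)=+0.4165 → ΔM = +1.1212;  Δλ = +1.8064 rad
tan C = Δλ / ΔM = +1.6111 → C = 58.17°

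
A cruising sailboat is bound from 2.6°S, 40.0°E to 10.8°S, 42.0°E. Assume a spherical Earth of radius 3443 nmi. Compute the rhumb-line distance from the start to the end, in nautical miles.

507 nmi

Rhumb course C = atan2(Δλ, Δψ) with Δψ = ln[tan(π/4+φ₂/2)/tan(π/4+φ₁/2)] = -0.1442, Δλ = +0.0349 → C = 166.39°
d = R·|Δφ| / |cos C| = 3443·0.14312 / 0.97194 = 507 nmi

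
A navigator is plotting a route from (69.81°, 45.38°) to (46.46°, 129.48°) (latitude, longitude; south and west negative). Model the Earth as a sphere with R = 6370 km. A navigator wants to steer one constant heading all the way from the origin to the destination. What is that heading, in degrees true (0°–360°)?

118.8°

Δψ = ln[tan(π/4+φ₂/2)/tan(π/4+φ₁/2)] = -0.8079
Δλ = +1.4678 rad (taken the short way round)
course = atan2(Δλ, Δψ) = 118.83°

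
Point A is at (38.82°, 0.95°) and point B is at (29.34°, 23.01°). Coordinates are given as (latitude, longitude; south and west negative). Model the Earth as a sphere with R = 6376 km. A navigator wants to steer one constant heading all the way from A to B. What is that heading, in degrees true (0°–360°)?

117.5°

Δψ = ln[tan(π/4+φ₂/2)/tan(π/4+φ₁/2)] = -0.2002
Δλ = +0.3850 rad (taken the short way round)
course = atan2(Δλ, Δψ) = 117.47°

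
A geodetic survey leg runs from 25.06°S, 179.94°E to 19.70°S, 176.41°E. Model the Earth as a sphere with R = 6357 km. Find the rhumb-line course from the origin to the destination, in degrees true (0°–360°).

328.7°

Meridional parts: M(φ₁)=-0.4520, M(φ₂)=-0.3508 → ΔM = +0.1012;  Δλ = -0.0616 rad
tan C = Δλ / ΔM = -0.6087 → C = 328.67°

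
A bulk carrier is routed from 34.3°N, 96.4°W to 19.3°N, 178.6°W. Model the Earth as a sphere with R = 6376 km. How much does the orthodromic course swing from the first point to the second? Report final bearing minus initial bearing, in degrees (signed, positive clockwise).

Initial bearing θ₁ = atan2(sin Δλ cos φ₂, cos φ₁ sin φ₂ − sin φ₁ cos φ₂ cos Δλ) = 282.12°
Final bearing θ₂ = (initial bearing from the destination back to the start) + 180° = 238.84°
Δθ = θ₂ − θ₁ = -43.3°

-43.3°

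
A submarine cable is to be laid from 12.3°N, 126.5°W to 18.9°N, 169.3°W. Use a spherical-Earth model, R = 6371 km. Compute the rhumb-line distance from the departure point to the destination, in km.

Rhumb course C = atan2(Δλ, Δψ) with Δψ = ln[tan(π/4+φ₂/2)/tan(π/4+φ₁/2)] = +0.1197, Δλ = -0.7470 → C = 279.10°
d = R·|Δφ| / |cos C| = 6371·0.11519 / 0.15819 = 4639 km

4639 km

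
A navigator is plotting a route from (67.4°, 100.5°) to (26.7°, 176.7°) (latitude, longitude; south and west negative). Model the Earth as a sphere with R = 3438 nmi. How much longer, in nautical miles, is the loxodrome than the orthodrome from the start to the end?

165 nmi

Great circle: cos σ = sin φ₁ sin φ₂ + cos φ₁ cos φ₂ cos Δλ,  σ = 1.0510 rad → d_gc = 3613.3 nmi
Rhumb line: Δψ = -1.1265, q = Δφ/Δψ = 0.6306, d_rh = R√(Δφ²+q²Δλ²) = 3778.5 nmi
Excess = 3778.5 − 3613.3 = 165.2 ≈ 165 nmi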